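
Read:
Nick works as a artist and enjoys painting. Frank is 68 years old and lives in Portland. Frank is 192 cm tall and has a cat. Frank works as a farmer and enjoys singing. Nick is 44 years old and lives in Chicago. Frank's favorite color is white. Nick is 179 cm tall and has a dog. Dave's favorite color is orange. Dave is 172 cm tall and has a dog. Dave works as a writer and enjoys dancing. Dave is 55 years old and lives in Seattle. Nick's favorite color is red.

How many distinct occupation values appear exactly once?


Unique occupation values: 3

3


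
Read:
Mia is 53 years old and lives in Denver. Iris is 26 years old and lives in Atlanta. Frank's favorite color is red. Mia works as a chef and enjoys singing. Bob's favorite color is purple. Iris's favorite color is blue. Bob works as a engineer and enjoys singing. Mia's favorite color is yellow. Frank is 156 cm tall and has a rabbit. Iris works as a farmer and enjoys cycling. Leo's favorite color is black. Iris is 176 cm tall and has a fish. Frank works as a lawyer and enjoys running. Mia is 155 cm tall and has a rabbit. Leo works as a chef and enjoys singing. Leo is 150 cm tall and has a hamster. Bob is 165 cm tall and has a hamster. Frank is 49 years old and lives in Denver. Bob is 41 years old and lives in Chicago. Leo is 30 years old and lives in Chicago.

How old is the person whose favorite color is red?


Person with favorite color=red is Frank, age 49

49


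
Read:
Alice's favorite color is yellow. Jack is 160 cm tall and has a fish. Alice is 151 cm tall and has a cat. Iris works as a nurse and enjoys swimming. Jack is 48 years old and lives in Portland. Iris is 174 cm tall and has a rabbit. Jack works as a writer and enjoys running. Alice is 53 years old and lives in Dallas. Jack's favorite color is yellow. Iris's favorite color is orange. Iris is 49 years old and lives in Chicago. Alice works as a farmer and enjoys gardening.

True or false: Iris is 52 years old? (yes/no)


Iris is actually 49. no

no


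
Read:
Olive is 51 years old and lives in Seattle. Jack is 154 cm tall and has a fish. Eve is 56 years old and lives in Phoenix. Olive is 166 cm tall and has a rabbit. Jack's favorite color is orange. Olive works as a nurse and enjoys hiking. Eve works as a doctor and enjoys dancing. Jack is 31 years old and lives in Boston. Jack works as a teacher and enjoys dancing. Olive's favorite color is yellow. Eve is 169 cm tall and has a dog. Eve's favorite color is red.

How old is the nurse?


The nurse is Olive, age 51

51


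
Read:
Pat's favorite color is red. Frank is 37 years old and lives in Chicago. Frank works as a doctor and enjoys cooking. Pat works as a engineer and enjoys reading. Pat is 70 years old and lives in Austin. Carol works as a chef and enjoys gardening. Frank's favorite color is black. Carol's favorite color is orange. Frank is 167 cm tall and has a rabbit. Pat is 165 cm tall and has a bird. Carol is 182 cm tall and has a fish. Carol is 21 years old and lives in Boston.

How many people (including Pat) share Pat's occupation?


Pat is a engineer. Count = 1

1


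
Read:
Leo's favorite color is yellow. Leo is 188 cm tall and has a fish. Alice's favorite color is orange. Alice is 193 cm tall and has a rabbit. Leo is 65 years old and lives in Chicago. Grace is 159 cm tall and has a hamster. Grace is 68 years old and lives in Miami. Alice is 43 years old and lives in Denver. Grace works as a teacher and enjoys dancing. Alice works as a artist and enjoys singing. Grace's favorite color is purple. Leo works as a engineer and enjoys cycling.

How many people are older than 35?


Filter: 3

3


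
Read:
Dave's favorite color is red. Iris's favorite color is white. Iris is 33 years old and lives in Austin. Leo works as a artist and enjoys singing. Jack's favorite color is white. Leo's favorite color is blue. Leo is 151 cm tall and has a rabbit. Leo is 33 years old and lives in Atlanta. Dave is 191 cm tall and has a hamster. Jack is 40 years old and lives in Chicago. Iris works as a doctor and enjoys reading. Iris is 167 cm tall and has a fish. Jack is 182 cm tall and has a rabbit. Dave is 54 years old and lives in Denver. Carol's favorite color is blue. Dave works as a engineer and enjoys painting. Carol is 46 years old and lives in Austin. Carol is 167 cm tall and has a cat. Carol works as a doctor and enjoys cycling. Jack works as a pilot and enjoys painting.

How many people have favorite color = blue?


Count: 2

2


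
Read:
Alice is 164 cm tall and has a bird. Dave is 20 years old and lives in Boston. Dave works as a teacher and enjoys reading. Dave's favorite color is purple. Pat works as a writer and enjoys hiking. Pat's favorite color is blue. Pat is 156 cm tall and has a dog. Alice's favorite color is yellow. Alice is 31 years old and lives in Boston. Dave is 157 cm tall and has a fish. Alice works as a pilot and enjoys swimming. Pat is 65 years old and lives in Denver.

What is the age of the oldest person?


Oldest: Pat at 65

65


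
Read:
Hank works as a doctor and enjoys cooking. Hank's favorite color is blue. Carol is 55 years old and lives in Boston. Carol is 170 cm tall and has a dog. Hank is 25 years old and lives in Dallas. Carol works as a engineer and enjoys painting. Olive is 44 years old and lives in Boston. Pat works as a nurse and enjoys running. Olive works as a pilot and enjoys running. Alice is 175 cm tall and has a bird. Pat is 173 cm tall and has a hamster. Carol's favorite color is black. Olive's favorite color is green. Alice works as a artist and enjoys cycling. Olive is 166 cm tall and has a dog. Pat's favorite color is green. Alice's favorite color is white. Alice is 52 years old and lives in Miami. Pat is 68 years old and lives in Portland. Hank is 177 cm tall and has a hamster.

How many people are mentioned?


People: Carol, Hank, Pat, Alice, Olive. Count = 5

5


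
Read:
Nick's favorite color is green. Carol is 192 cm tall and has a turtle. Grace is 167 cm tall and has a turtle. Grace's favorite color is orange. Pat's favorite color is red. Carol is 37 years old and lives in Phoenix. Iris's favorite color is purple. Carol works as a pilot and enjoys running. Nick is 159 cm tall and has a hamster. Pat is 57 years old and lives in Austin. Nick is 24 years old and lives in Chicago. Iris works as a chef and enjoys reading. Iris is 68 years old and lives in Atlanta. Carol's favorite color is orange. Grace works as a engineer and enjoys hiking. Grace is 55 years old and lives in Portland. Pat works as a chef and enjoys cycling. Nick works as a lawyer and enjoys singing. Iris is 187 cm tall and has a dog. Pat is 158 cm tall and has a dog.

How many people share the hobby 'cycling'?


Count: 1

1


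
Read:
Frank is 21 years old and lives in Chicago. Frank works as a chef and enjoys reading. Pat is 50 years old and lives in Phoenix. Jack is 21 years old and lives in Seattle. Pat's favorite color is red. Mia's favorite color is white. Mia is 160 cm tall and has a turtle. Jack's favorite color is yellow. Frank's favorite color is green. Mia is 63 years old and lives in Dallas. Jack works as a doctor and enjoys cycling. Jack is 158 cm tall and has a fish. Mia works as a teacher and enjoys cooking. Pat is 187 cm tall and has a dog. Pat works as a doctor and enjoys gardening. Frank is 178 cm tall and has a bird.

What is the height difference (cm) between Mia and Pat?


|160 - 187| = 27

27


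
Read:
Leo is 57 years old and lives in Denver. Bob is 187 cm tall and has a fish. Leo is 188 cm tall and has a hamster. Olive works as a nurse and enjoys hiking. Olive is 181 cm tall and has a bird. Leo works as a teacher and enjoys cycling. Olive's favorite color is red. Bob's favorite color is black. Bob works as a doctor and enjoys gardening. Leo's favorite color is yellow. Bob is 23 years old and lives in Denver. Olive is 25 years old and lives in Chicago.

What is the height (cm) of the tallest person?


Tallest: Leo at 188 cm

188


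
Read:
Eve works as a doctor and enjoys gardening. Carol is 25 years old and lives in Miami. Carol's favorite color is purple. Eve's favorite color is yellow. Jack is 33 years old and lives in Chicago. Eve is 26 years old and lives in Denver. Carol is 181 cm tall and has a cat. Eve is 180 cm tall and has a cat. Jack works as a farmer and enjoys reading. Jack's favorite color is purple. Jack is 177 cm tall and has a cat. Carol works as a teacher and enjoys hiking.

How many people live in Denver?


Count in Denver: 1

1


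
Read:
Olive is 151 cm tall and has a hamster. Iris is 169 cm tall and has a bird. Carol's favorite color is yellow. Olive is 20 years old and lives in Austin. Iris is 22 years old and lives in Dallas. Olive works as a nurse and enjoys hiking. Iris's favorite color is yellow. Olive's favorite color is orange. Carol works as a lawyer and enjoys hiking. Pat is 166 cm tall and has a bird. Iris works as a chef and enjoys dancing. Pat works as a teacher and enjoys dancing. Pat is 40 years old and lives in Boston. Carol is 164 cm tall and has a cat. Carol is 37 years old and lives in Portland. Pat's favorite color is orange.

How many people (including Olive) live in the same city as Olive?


Olive lives in Austin. Count = 1

1


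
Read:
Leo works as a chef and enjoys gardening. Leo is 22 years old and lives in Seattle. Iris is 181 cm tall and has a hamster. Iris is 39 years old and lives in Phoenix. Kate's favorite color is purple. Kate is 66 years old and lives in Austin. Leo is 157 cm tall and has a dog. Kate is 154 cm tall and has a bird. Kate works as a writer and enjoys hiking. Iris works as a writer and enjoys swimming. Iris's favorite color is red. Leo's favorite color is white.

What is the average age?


Sum=127, n=3, avg=42.33

42.33


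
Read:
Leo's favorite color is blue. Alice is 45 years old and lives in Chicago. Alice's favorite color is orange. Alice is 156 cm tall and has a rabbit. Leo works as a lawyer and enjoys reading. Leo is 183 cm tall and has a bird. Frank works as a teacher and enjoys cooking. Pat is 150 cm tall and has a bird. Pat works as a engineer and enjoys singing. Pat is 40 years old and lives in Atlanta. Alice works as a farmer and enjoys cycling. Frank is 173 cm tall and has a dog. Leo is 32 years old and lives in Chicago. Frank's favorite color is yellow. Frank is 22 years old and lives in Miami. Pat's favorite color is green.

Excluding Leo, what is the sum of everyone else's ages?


Sum (excluding Leo): 107

107


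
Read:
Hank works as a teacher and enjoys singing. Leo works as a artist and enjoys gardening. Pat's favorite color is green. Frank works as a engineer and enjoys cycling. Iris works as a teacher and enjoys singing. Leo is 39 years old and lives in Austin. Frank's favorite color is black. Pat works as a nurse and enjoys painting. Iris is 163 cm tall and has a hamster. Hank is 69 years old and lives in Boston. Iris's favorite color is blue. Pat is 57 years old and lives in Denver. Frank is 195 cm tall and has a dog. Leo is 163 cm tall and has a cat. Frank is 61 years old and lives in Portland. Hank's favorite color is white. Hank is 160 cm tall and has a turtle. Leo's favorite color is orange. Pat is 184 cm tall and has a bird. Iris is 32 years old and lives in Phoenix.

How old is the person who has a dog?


Person with dog is Frank, age 61

61


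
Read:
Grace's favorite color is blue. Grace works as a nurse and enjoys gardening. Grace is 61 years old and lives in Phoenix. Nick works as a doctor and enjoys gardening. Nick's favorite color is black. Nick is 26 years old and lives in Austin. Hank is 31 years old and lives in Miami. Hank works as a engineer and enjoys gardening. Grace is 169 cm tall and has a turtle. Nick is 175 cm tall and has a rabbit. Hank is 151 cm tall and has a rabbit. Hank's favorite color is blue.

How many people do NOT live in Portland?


Not in Portland: 3

3


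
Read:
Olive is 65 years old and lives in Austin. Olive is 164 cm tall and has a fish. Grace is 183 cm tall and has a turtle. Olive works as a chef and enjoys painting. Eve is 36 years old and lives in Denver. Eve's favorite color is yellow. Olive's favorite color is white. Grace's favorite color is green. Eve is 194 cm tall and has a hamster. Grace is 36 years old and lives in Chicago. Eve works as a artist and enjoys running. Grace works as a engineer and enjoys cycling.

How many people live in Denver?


Count in Denver: 1

1


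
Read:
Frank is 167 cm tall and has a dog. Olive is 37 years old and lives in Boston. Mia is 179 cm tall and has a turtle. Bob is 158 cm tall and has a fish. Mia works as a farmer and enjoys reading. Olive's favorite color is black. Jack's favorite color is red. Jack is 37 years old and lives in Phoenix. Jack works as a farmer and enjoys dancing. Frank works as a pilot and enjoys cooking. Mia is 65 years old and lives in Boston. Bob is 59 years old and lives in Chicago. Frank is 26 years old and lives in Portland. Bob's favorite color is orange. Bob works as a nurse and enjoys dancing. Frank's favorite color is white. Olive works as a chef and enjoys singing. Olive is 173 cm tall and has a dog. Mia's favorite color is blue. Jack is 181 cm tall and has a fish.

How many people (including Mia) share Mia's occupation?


Mia is a farmer. Count = 2

2


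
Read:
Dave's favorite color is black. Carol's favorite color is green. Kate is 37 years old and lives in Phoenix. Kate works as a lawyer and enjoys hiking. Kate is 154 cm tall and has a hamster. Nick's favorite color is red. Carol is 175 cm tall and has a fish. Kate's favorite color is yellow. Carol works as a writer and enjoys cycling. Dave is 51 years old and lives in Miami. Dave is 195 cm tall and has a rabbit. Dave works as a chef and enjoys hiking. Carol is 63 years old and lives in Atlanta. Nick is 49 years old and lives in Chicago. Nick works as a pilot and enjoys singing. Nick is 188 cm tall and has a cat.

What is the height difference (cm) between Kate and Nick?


|154 - 188| = 34

34


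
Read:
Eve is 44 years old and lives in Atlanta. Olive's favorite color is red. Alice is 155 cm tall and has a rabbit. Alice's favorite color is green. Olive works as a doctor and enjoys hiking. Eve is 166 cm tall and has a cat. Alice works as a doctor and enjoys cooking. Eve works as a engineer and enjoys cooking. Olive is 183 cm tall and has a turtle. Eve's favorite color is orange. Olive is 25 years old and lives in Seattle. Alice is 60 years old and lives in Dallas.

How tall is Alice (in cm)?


Alice is 155 cm tall

155


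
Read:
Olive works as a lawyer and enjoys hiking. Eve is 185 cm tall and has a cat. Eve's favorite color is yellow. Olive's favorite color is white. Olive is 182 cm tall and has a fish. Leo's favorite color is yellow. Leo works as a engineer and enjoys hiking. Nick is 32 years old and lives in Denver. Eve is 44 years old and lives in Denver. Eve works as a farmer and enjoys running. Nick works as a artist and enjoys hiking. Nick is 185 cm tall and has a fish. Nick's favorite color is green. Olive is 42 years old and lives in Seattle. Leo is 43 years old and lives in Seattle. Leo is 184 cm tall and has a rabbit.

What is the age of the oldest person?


Oldest: Eve at 44

44


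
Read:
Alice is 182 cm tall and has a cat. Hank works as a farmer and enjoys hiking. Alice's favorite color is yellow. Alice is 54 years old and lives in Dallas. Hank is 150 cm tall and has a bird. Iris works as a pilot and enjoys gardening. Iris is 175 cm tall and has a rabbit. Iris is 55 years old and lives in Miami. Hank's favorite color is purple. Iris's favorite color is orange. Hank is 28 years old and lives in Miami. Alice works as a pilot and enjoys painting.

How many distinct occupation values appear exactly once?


Unique occupation values: 1

1


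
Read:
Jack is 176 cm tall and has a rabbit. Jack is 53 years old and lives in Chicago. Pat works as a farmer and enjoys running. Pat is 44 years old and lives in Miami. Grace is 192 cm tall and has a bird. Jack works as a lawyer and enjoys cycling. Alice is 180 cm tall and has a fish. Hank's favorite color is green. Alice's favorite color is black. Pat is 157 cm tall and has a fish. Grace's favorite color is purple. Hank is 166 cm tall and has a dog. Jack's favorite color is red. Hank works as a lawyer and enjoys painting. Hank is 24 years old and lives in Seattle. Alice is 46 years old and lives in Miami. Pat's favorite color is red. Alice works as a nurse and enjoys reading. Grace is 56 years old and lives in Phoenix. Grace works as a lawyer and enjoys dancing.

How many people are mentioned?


People: Pat, Alice, Hank, Grace, Jack. Count = 5

5


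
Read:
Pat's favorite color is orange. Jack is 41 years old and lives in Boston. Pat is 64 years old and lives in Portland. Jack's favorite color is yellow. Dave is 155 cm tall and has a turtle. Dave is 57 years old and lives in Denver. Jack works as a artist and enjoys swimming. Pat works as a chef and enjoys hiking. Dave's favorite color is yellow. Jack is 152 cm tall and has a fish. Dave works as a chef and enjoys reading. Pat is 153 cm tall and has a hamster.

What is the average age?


Sum=162, n=3, avg=54

54


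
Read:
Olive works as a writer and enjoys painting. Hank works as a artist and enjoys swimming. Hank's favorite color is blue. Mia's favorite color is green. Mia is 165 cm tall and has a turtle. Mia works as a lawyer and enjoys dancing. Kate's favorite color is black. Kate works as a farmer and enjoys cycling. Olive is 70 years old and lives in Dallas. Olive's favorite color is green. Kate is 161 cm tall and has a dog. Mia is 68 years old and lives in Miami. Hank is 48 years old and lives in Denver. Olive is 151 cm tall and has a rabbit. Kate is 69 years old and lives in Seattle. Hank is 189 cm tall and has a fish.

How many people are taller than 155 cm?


Taller than 155: 3

3


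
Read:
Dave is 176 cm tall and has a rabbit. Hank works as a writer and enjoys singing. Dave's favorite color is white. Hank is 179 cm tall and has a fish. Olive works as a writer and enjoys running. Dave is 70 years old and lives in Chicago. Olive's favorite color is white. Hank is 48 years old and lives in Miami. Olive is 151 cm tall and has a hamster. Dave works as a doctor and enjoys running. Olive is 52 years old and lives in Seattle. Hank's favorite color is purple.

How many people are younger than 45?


Filter: 0

0


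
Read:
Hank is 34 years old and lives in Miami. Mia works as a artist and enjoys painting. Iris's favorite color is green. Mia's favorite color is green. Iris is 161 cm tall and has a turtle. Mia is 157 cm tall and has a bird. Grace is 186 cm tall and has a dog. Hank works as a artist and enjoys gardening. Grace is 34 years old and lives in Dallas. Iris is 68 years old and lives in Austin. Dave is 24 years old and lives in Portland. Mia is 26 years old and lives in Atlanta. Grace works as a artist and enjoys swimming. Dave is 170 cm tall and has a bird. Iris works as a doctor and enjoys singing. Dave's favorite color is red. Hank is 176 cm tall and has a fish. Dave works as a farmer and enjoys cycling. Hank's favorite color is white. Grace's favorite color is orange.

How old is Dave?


Dave is 24 years old

24


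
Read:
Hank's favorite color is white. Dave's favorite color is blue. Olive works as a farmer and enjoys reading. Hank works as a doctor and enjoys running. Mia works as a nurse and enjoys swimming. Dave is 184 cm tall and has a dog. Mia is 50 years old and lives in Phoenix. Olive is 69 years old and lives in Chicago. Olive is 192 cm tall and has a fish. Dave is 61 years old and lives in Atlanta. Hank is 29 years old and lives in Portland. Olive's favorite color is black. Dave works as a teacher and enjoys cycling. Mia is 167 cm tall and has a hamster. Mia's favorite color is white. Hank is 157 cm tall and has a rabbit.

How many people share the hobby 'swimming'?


Count: 1

1


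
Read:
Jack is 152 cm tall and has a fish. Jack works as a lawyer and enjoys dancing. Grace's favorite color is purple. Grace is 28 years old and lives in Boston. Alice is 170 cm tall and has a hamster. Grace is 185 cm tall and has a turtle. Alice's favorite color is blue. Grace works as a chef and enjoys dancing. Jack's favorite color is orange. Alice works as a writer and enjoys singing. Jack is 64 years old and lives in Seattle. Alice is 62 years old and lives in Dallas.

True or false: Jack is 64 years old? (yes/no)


Jack is actually 64. yes

yes


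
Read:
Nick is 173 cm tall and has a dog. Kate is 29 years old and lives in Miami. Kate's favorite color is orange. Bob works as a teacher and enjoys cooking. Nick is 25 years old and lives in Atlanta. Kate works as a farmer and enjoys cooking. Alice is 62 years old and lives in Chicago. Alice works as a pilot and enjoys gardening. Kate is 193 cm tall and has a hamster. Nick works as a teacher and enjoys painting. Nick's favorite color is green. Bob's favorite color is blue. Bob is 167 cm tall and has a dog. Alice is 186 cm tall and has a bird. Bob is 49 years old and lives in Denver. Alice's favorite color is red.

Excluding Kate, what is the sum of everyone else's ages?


Sum (excluding Kate): 136

136


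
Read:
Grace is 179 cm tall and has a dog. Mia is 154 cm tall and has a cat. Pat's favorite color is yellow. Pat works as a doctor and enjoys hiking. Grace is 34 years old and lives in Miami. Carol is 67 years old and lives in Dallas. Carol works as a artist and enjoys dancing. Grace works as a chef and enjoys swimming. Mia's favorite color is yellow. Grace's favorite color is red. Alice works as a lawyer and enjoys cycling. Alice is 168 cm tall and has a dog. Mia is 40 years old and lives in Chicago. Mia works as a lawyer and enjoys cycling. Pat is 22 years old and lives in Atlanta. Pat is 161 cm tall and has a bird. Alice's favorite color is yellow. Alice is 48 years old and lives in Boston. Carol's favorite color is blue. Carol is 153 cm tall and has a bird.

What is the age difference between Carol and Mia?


|67 - 40| = 27

27


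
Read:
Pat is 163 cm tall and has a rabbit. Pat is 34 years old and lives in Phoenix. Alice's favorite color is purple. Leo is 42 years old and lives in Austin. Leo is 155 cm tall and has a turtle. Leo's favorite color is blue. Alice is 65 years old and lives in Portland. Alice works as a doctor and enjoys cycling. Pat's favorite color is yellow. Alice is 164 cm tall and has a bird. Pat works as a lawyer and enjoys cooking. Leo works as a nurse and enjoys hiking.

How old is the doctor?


The doctor is Alice, age 65

65


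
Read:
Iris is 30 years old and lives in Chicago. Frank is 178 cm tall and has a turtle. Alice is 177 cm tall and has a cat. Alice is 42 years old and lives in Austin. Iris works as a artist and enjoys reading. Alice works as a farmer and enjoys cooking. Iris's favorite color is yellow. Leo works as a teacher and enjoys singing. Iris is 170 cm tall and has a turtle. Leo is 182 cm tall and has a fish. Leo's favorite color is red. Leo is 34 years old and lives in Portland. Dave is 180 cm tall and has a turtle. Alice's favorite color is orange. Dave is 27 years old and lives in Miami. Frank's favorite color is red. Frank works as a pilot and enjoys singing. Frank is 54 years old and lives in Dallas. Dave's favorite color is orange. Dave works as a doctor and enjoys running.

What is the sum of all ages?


30+27+42+34+54 = 187

187


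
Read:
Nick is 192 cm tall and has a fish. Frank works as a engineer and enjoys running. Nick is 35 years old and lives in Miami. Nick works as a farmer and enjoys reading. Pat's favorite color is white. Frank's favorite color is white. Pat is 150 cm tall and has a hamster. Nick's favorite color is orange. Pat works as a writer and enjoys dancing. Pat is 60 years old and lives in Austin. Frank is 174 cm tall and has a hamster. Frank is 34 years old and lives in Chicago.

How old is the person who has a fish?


Person with fish is Nick, age 35

35


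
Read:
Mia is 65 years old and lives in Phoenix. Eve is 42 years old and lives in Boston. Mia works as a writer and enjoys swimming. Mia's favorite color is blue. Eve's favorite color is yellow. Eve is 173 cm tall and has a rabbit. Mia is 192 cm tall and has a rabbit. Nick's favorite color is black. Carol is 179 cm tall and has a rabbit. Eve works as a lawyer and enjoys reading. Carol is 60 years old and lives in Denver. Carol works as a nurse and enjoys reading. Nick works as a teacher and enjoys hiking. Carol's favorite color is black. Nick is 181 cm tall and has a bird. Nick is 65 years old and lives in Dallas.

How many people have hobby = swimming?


Count: 1

1


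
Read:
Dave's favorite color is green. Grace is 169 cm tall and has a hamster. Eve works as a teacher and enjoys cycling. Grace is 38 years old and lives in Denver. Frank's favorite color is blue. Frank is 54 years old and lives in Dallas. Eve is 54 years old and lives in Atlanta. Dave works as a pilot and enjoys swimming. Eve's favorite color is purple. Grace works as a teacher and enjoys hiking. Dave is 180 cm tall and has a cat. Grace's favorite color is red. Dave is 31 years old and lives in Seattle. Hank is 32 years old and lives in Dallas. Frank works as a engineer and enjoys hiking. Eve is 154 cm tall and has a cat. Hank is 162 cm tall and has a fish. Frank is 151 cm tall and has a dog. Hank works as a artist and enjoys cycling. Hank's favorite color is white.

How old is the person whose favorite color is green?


Person with favorite color=green is Dave, age 31

31


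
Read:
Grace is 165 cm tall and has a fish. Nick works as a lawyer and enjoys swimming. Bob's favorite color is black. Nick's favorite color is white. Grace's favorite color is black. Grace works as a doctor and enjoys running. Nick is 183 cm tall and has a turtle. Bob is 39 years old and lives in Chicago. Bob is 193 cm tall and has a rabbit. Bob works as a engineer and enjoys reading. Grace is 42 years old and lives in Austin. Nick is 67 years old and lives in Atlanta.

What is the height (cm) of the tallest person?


Tallest: Bob at 193 cm

193


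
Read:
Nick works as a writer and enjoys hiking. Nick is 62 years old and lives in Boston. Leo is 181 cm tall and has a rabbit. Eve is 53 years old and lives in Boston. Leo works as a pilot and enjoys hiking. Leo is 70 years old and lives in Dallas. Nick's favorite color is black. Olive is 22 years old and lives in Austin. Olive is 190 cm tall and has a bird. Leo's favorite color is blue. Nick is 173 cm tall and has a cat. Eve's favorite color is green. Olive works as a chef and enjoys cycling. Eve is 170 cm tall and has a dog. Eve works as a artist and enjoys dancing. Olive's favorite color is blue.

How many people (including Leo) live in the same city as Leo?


Leo lives in Dallas. Count = 1

1


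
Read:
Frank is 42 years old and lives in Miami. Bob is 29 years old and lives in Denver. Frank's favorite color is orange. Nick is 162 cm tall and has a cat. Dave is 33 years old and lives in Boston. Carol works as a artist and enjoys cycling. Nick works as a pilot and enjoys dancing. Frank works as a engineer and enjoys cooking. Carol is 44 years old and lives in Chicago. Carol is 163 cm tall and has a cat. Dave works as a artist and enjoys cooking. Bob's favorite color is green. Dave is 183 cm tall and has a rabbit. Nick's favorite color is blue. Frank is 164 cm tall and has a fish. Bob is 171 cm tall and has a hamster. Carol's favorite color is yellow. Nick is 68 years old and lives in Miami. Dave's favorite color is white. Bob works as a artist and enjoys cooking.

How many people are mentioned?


People: Nick, Frank, Dave, Carol, Bob. Count = 5

5


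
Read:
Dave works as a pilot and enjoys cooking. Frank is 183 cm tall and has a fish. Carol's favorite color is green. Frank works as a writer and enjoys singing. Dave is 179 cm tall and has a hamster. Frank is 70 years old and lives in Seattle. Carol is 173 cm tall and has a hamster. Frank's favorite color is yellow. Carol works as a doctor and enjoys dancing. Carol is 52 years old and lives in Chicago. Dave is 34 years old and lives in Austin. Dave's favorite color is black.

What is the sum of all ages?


70+34+52 = 156

156


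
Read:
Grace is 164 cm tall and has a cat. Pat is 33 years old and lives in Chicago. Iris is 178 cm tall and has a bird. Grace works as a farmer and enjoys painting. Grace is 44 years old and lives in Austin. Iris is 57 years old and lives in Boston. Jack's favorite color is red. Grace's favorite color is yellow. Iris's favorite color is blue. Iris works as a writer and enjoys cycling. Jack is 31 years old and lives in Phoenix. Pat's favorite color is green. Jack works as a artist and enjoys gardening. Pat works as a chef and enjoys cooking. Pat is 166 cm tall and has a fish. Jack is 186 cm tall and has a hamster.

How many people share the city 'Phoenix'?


Count: 1

1


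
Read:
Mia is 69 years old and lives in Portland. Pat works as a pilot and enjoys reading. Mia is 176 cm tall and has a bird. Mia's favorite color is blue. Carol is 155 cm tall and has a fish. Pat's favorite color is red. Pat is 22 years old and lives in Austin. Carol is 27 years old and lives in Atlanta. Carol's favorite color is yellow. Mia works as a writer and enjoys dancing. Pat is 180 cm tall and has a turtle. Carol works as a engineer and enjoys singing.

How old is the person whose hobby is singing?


Person with hobby=singing is Carol, age 27

27


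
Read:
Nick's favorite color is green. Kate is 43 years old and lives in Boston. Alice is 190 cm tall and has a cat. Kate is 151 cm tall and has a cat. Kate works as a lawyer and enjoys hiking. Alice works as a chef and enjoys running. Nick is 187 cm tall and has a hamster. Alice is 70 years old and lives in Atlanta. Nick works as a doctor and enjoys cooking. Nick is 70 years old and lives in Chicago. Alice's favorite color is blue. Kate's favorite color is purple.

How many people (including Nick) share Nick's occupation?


Nick is a doctor. Count = 1

1


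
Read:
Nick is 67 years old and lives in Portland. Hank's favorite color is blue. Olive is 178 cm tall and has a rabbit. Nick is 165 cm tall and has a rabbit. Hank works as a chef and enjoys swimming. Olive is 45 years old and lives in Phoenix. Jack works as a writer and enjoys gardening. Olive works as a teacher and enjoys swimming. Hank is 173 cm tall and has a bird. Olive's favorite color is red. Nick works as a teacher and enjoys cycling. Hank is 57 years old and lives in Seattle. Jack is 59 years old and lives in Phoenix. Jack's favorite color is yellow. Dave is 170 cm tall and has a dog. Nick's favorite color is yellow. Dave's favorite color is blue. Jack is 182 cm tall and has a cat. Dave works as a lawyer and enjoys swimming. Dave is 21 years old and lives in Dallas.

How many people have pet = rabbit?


Count: 2

2


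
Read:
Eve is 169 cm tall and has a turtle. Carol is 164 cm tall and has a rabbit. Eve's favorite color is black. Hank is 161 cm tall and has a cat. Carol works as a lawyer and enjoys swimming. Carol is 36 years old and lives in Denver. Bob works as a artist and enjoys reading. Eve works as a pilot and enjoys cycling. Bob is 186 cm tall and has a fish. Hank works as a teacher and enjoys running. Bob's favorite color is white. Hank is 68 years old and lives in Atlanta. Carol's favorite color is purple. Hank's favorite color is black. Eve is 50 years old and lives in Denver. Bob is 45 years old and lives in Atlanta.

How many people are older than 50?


Filter: 1

1


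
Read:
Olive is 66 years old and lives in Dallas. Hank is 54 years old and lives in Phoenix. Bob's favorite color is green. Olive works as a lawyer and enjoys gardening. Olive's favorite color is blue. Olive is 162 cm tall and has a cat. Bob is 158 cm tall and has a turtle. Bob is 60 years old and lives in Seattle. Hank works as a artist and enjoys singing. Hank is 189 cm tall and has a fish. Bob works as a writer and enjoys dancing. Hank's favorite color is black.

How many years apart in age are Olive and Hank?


66 vs 54, diff = 12

12


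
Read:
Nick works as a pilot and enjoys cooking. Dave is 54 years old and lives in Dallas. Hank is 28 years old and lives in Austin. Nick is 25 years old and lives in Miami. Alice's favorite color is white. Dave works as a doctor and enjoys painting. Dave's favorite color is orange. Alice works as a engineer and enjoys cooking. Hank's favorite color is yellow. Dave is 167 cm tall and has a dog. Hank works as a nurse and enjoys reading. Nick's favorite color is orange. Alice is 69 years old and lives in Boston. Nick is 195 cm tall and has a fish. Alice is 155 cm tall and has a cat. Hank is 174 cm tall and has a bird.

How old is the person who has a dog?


Person with dog is Dave, age 54

54


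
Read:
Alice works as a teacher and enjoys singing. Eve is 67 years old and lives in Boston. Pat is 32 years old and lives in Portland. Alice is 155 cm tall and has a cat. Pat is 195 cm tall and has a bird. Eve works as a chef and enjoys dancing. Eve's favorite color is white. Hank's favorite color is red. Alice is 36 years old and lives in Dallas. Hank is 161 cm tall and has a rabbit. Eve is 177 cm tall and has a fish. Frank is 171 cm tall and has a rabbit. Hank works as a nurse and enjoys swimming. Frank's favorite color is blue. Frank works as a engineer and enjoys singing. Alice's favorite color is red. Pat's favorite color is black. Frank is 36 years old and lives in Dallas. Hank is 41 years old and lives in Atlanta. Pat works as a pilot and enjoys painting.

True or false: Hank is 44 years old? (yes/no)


Hank is actually 41. no

no


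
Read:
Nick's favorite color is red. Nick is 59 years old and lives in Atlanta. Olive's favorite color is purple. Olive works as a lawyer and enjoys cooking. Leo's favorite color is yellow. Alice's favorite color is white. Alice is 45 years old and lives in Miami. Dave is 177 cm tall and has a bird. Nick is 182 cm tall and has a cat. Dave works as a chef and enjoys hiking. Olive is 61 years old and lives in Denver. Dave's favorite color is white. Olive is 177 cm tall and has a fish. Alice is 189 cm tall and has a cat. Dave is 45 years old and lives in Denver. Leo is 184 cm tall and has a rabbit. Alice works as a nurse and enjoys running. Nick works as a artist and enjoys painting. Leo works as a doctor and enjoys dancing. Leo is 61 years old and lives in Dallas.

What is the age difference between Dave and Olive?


|45 - 61| = 16

16


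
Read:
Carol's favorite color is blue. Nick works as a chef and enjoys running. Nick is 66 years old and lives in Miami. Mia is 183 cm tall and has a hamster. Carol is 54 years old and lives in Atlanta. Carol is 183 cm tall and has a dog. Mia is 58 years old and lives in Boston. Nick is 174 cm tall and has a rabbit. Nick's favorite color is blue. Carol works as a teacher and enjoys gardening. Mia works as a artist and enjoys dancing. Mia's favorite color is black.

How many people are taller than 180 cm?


Taller than 180: 2

2


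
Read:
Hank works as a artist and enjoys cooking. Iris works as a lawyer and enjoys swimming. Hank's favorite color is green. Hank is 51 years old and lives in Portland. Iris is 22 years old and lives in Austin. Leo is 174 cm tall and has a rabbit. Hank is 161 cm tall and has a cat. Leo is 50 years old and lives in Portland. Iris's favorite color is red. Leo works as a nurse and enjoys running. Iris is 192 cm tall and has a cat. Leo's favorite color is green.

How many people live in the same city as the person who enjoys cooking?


Person with hobby cooking is Hank, city Portland. Count = 2

2


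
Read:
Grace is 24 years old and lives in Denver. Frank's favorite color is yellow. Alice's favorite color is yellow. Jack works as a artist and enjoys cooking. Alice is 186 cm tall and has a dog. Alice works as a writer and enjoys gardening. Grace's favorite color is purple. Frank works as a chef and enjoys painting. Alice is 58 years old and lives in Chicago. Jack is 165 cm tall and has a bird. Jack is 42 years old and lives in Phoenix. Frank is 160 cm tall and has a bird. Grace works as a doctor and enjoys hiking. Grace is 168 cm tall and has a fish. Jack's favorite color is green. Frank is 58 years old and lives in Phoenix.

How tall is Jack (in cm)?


Jack is 165 cm tall

165


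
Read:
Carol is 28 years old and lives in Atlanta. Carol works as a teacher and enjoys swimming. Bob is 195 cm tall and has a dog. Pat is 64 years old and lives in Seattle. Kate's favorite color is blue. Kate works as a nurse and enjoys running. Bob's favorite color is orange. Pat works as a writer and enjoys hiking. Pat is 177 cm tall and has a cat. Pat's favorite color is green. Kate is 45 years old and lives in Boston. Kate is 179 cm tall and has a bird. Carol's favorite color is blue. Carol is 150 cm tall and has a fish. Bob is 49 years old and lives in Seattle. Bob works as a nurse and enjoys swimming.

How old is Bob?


Bob is 49 years old

49


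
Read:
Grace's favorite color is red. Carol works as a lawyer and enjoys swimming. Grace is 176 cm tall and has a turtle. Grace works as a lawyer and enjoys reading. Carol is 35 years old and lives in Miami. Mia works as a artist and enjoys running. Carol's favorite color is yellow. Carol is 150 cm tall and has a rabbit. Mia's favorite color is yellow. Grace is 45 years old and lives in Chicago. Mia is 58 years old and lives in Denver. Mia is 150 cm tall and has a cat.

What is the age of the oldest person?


Oldest: Mia at 58

58


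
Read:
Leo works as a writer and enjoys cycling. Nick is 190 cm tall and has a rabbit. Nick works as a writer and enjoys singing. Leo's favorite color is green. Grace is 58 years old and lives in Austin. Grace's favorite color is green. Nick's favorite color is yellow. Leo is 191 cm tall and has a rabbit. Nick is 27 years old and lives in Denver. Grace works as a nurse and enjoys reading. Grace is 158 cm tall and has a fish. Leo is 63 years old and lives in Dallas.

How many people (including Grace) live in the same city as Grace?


Grace lives in Austin. Count = 1

1


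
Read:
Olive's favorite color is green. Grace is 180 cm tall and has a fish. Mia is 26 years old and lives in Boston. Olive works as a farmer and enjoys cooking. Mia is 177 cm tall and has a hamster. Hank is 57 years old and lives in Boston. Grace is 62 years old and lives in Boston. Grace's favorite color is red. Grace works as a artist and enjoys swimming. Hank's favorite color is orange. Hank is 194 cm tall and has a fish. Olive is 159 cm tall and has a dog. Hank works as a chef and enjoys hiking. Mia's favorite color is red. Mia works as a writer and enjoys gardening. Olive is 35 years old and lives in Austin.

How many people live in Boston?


Count in Boston: 3

3


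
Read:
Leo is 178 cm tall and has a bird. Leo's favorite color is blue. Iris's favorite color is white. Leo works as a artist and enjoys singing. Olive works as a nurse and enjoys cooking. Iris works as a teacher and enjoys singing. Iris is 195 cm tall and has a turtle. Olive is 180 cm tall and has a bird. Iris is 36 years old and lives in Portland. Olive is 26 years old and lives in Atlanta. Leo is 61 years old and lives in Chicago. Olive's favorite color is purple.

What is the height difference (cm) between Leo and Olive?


|178 - 180| = 2

2


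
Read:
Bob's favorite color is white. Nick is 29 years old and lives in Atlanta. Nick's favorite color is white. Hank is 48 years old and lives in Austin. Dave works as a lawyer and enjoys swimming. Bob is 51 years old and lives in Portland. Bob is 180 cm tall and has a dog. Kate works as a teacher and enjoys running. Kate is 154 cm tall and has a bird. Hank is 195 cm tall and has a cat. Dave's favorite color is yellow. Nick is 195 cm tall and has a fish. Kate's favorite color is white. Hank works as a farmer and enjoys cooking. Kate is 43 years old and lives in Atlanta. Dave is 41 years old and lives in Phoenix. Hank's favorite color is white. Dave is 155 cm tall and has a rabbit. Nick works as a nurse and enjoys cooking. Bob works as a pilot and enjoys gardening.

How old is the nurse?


The nurse is Nick, age 29

29
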